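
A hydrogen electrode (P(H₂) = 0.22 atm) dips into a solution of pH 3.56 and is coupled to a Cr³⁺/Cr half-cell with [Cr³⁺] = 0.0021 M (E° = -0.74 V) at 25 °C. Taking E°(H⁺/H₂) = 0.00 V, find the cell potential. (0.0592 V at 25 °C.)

The hydrogen couple is the cathode, so E°_cell = 0.74 V; n = 6.
[H⁺] = 10^(−3.56) = 2.8 × 10^-4 M, and Q = [Cr³⁺]^2·P(H₂)^3 / [H⁺]^6 = 1.08 × 10^14.
E = E° − (0.0592/6) log Q = 0.74 − (0.0592/6)(14.032) = 0.602 V.

0.60 V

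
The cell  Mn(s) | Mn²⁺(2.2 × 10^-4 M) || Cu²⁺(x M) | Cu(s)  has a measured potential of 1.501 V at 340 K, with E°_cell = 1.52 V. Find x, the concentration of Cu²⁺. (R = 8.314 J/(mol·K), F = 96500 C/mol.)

From the Nernst equation, ln Q = nF(E° − E)/RT = 2×96500×(1.52 − 1.501)/(8.314×340) = 1.297, so Q = 3.66.
With Q = [Mn²⁺]/[Cu²⁺] and the known concentrations, [Cu²⁺] in the denominator gives [Cu²⁺] = 6 × 10^-5 M.

6 × 10^-5 M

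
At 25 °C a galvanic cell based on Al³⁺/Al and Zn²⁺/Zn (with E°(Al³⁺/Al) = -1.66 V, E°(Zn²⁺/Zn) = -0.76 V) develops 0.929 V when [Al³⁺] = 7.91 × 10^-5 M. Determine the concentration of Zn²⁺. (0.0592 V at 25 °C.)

From the Nernst equation, log Q = n(E° − E)/0.0592 = 6(0.90 − 0.929)/0.0592 = -2.939, so Q = 0.00115.
With Q = [Al³⁺]^2/[Zn²⁺]^3 and the known concentrations, [Zn²⁺]^3 in the denominator gives [Zn²⁺] = 0.018 M.

0.018 M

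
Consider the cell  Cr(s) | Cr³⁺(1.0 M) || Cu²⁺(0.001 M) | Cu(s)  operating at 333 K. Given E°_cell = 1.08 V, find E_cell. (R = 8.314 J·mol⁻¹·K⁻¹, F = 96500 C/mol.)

Balancing electrons gives n = 6; the reaction quotient is Q = [Cr³⁺]^2/[Cu²⁺]^3 = 1 × 10^9.
E = E° − (RT/nF) ln Q = 1.08 − (8.314×333)/(6×96500) × (20.723) = 1.080 − 0.099 = 0.981 V.

0.981 V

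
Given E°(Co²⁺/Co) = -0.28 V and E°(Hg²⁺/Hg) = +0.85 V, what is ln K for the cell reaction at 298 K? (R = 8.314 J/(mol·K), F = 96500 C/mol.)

E°_cell = +0.85 − (-0.28) = 1.13 V, with n = 2 electrons transferred.
At equilibrium E = 0, so the Nernst equation gives ln K = nFE°/RT = (2)(96500)(1.13)/((8.314)(298)) = 88.03.

ln K = 88.0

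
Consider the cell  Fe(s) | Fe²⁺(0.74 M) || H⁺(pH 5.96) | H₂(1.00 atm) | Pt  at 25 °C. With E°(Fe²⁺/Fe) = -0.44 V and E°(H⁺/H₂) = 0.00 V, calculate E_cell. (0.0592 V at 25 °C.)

The hydrogen couple is the cathode, so E°_cell = 0.44 V; n = 2.
[H⁺] = 10^(−5.96) = 1.1 × 10^-6 M, and Q = [Fe²⁺]·P(H₂) / [H⁺]^2 = 6.16 × 10^11.
E = E° − (0.0592/2) log Q = 0.44 − (0.0592/2)(11.789) = 0.091 V.

0.091 V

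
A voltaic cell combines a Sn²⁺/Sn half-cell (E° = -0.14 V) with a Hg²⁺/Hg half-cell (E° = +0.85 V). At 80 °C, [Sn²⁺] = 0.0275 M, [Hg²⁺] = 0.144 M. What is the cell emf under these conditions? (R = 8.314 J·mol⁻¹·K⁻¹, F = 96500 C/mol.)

The Hg²⁺/Hg couple has the higher reduction potential and acts as the cathode, so E°_cell = +0.85 − (-0.14) = 0.99 V.
Balancing electrons gives n = 2; the reaction quotient is Q = [Sn²⁺]/[Hg²⁺] = 0.191.
E = E° − (RT/nF) ln Q = 0.99 − (8.314×353)/(2×96500) × (-1.656) = 0.990 + 0.025 = 1.015 V.

1.02 V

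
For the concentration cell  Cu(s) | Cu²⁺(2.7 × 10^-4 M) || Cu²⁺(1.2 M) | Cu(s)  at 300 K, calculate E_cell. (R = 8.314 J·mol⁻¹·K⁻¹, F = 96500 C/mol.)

Both half-cells are Cu²⁺/Cu, so E°_cell = 0. The concentrated side is the cathode; the cell reaction moves Cu²⁺ from high to low concentration with n = 2.
Q = [Cu²⁺]_dilute/[Cu²⁺]_conc = 2.7 × 10^-4/1.2 = 2.25 × 10^-4.
E = 0 − (RT/nF) ln Q = −((8.314×300)/(2×96500))(-8.399) = 0.1085 V.

0.11 V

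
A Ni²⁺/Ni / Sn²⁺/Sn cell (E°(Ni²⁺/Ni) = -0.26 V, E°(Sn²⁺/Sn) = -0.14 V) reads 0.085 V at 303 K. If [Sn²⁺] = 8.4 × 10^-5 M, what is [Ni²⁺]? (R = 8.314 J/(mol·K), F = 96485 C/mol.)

From the Nernst equation, ln Q = nF(E° − E)/RT = 2×96485×(0.12 − 0.085)/(8.314×303) = 2.681, so Q = 14.6.
With Q = [Ni²⁺]/[Sn²⁺] and the known concentrations, [Ni²⁺] in the numerator gives [Ni²⁺] = 0.0012 M.

0.0012 M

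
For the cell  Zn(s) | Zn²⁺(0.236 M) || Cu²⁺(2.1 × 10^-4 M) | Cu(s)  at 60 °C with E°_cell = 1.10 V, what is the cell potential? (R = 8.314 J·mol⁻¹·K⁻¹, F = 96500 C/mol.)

Balancing electrons gives n = 2; the reaction quotient is Q = [Zn²⁺]/[Cu²⁺] = 1120.
E = E° − (RT/nF) ln Q = 1.10 − (8.314×333)/(2×96500) × (7.024) = 1.100 − 0.101 = 0.999 V.

0.999 V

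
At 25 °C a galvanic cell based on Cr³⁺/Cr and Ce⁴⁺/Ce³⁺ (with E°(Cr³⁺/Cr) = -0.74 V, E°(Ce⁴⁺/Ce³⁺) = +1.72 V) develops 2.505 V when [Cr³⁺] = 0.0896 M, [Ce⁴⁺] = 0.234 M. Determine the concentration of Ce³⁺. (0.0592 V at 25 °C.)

0.091 M

From the Nernst equation, log Q = n(E° − E)/0.0592 = 3(2.46 − 2.505)/0.0592 = -2.280, so Q = 0.00524.
With Q = [Cr³⁺]·[Ce³⁺]^3/[Ce⁴⁺]^3 and the known concentrations, [Ce³⁺]^3 in the numerator gives [Ce³⁺] = 0.091 M.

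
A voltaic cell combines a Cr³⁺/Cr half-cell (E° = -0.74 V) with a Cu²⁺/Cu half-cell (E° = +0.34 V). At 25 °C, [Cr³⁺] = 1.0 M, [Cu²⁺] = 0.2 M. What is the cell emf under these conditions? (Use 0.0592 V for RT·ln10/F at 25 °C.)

1.06 V

The Cu²⁺/Cu couple has the higher reduction potential and acts as the cathode, so E°_cell = +0.34 − (-0.74) = 1.08 V.
Balancing electrons gives n = 6; the reaction quotient is Q = [Cr³⁺]^2/[Cu²⁺]^3 = 125.
At 25 °C, E = E° − (0.0592/n) log Q = 1.08 − (0.0592/6)(2.097) = 1.080 − 0.021 = 1.059 V.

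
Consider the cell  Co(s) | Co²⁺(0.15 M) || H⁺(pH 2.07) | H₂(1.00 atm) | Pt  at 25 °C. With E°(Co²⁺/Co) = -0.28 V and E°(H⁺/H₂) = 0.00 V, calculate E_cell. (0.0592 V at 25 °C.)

0.18 V

The hydrogen couple is the cathode, so E°_cell = 0.28 V; n = 2.
[H⁺] = 10^(−2.07) = 0.0085 M, and Q = [Co²⁺]·P(H₂) / [H⁺]^2 = 2070.
E = E° − (0.0592/2) log Q = 0.28 − (0.0592/2)(3.316) = 0.182 V.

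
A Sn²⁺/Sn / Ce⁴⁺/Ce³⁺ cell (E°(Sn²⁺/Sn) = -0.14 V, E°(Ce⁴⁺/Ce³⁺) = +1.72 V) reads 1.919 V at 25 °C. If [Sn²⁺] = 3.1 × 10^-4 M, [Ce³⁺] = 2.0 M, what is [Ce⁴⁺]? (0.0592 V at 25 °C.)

From the Nernst equation, log Q = n(E° − E)/0.0592 = 2(1.86 − 1.919)/0.0592 = -1.993, so Q = 0.0102.
With Q = [Sn²⁺]·[Ce³⁺]^2/[Ce⁴⁺]^2 and the known concentrations, [Ce⁴⁺]^2 in the denominator gives [Ce⁴⁺] = 0.35 M.

0.35 M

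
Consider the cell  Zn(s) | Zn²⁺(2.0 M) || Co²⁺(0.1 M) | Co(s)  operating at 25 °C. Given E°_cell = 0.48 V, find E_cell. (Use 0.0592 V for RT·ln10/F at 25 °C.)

0.441 V

Balancing electrons gives n = 2; the reaction quotient is Q = [Zn²⁺]/[Co²⁺] = 20.0.
At 25 °C, E = E° − (0.0592/n) log Q = 0.48 − (0.0592/2)(1.301) = 0.480 − 0.039 = 0.441 V.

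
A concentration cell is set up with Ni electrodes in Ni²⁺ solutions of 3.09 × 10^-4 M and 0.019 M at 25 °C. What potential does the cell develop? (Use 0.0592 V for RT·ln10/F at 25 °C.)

Both half-cells are Ni²⁺/Ni, so E°_cell = 0. The concentrated side is the cathode; the cell reaction moves Ni²⁺ from high to low concentration with n = 2.
Q = [Ni²⁺]_dilute/[Ni²⁺]_conc = 3.09 × 10^-4/0.019 = 0.0163.
E = 0 − (0.0592/2) log Q = −(0.0592/2)(-1.789) = 0.0530 V.

0.053 V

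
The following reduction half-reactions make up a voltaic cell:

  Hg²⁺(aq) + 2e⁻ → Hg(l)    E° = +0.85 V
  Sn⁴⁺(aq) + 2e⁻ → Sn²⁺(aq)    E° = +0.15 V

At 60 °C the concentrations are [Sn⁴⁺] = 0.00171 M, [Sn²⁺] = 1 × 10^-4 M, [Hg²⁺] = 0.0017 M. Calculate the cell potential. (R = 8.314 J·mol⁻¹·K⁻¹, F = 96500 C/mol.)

The Hg²⁺/Hg couple has the higher reduction potential and acts as the cathode, so E°_cell = +0.85 − (+0.15) = 0.70 V.
Balancing electrons gives n = 2; the reaction quotient is Q = [Sn⁴⁺]/([Sn²⁺]·[Hg²⁺]) = 1.01 × 10^4.
E = E° − (RT/nF) ln Q = 0.70 − (8.314×333)/(2×96500) × (9.216) = 0.700 − 0.132 = 0.568 V.

0.568 V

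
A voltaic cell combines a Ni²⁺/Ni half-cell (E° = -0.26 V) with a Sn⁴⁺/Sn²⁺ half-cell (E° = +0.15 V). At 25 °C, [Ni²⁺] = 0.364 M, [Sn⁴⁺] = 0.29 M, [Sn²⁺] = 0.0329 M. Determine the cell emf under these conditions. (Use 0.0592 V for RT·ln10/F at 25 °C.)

0.451 V

The Sn⁴⁺/Sn²⁺ couple has the higher reduction potential and acts as the cathode, so E°_cell = +0.15 − (-0.26) = 0.41 V.
Balancing electrons gives n = 2; the reaction quotient is Q = [Ni²⁺]·[Sn²⁺]/[Sn⁴⁺] = 0.0413.
At 25 °C, E = E° − (0.0592/n) log Q = 0.41 − (0.0592/2)(-1.384) = 0.410 + 0.041 = 0.451 V.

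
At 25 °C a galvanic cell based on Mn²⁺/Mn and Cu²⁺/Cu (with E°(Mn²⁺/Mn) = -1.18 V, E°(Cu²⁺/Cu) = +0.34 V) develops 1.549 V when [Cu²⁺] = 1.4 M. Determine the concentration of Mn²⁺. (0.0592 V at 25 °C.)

From the Nernst equation, log Q = n(E° − E)/0.0592 = 2(1.52 − 1.549)/0.0592 = -0.980, so Q = 0.105.
With Q = [Mn²⁺]/[Cu²⁺] and the known concentrations, [Mn²⁺] in the numerator gives [Mn²⁺] = 0.15 M.

0.15 M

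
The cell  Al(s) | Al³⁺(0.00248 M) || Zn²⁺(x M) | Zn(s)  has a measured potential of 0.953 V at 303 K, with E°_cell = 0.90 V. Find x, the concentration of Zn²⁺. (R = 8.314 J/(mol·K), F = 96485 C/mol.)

1.1 M

From the Nernst equation, ln Q = nF(E° − E)/RT = 6×96485×(0.90 − 0.953)/(8.314×303) = -12.180, so Q = 5.13 × 10^-6.
With Q = [Al³⁺]^2/[Zn²⁺]^3 and the known concentrations, [Zn²⁺]^3 in the denominator gives [Zn²⁺] = 1.1 M.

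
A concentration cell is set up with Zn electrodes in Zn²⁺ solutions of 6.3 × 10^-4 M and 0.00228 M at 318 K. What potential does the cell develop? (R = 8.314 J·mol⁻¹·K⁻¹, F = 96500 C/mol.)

0.018 V

Both half-cells are Zn²⁺/Zn, so E°_cell = 0. The concentrated side is the cathode; the cell reaction moves Zn²⁺ from high to low concentration with n = 2.
Q = [Zn²⁺]_dilute/[Zn²⁺]_conc = 6.3 × 10^-4/0.00228 = 0.276.
E = 0 − (RT/nF) ln Q = −((8.314×318)/(2×96500))(-1.286) = 0.0176 V.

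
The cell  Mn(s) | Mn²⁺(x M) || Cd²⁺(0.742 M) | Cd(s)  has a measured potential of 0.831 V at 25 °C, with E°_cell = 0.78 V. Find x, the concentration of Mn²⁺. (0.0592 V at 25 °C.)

From the Nernst equation, log Q = n(E° − E)/0.0592 = 2(0.78 − 0.831)/0.0592 = -1.723, so Q = 0.0189.
With Q = [Mn²⁺]/[Cd²⁺] and the known concentrations, [Mn²⁺] in the numerator gives [Mn²⁺] = 0.014 M.

0.014 M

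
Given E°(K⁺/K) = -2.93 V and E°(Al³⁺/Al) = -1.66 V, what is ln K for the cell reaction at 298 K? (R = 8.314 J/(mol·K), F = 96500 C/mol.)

ln K = 148.4

E°_cell = -1.66 − (-2.93) = 1.27 V, with n = 3 electrons transferred.
At equilibrium E = 0, so the Nernst equation gives ln K = nFE°/RT = (3)(96500)(1.27)/((8.314)(298)) = 148.40.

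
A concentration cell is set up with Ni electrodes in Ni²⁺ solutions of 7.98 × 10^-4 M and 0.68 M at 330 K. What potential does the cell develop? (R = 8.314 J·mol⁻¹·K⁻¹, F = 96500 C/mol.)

0.096 V

Both half-cells are Ni²⁺/Ni, so E°_cell = 0. The concentrated side is the cathode; the cell reaction moves Ni²⁺ from high to low concentration with n = 2.
Q = [Ni²⁺]_dilute/[Ni²⁺]_conc = 7.98 × 10^-4/0.68 = 0.00117.
E = 0 − (RT/nF) ln Q = −((8.314×330)/(2×96500))(-6.748) = 0.0959 V.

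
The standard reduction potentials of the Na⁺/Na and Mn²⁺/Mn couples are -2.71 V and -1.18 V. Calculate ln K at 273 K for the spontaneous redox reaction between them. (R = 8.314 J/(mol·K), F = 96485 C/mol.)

ln K = 130.1

E°_cell = -1.18 − (-2.71) = 1.53 V, with n = 2 electrons transferred.
At equilibrium E = 0, so the Nernst equation gives ln K = nFE°/RT = (2)(96485)(1.53)/((8.314)(273)) = 130.08.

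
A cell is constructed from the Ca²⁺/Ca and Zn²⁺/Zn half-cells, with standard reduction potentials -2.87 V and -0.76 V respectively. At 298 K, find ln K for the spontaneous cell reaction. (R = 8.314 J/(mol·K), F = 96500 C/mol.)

ln K = 164.4

E°_cell = -0.76 − (-2.87) = 2.11 V, with n = 2 electrons transferred.
At equilibrium E = 0, so the Nernst equation gives ln K = nFE°/RT = (2)(96500)(2.11)/((8.314)(298)) = 164.37.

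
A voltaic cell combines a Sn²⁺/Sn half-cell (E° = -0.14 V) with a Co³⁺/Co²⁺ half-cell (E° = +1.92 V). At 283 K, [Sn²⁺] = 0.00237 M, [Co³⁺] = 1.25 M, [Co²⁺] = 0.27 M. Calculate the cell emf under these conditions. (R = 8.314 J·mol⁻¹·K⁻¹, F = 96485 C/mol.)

The Co³⁺/Co²⁺ couple has the higher reduction potential and acts as the cathode, so E°_cell = +1.92 − (-0.14) = 2.06 V.
Balancing electrons gives n = 2; the reaction quotient is Q = [Sn²⁺]·[Co²⁺]^2/[Co³⁺]^2 = 1.11 × 10^-4.
E = E° − (RT/nF) ln Q = 2.06 − (8.314×283)/(2×96485) × (-9.110) = 2.060 + 0.111 = 2.171 V.

2.17 V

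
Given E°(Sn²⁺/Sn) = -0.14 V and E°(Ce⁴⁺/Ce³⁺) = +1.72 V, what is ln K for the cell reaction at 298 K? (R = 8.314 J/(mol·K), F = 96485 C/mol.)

ln K = 144.9

E°_cell = +1.72 − (-0.14) = 1.86 V, with n = 2 electrons transferred.
At equilibrium E = 0, so the Nernst equation gives ln K = nFE°/RT = (2)(96485)(1.86)/((8.314)(298)) = 144.87.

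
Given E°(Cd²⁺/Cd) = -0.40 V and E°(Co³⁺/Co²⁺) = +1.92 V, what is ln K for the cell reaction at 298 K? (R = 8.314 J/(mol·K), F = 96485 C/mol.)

E°_cell = +1.92 − (-0.40) = 2.32 V, with n = 2 electrons transferred.
At equilibrium E = 0, so the Nernst equation gives ln K = nFE°/RT = (2)(96485)(2.32)/((8.314)(298)) = 180.70.

ln K = 180.7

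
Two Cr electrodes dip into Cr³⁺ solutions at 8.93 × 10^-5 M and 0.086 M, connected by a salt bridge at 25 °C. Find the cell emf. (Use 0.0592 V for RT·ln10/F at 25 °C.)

Both half-cells are Cr³⁺/Cr, so E°_cell = 0. The concentrated side is the cathode; the cell reaction moves Cr³⁺ from high to low concentration with n = 3.
Q = [Cr³⁺]_dilute/[Cr³⁺]_conc = 8.93 × 10^-5/0.086 = 0.00104.
E = 0 − (0.0592/3) log Q = −(0.0592/3)(-2.984) = 0.0589 V.

0.059 V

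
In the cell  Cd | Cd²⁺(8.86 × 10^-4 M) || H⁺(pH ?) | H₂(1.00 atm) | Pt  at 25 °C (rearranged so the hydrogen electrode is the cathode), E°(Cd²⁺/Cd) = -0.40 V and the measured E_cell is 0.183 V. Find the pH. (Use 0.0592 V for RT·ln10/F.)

pH = 5.19

E°_cell = 0.40 V and n = 2.
log Q = n(E° − E)/0.0592 = 2×(0.40 − 0.183)/0.0592 = 7.331.
With Q = [Cd²⁺]·P(H₂) / [H⁺]^2, solving for [H⁺] gives log[H⁺] = -5.192, so pH = 5.19.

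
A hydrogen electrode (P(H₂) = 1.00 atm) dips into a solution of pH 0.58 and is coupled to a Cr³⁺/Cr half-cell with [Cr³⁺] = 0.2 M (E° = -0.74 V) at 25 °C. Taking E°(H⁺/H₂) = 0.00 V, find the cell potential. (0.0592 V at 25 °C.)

0.72 V

The hydrogen couple is the cathode, so E°_cell = 0.74 V; n = 6.
[H⁺] = 10^(−0.58) = 0.26 M, and Q = [Cr³⁺]^2·P(H₂)^3 / [H⁺]^6 = 121.
E = E° − (0.0592/6) log Q = 0.74 − (0.0592/6)(2.082) = 0.719 V.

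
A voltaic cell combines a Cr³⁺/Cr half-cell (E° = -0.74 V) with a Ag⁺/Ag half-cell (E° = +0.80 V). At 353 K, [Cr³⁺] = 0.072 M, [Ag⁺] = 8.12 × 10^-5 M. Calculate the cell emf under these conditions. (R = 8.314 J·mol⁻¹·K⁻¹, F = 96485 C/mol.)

The Ag⁺/Ag couple has the higher reduction potential and acts as the cathode, so E°_cell = +0.80 − (-0.74) = 1.54 V.
Balancing electrons gives n = 3; the reaction quotient is Q = [Cr³⁺]/[Ag⁺]^3 = 1.34 × 10^11.
E = E° − (RT/nF) ln Q = 1.54 − (8.314×353)/(3×96485) × (25.625) = 1.540 − 0.260 = 1.280 V.

1.28 V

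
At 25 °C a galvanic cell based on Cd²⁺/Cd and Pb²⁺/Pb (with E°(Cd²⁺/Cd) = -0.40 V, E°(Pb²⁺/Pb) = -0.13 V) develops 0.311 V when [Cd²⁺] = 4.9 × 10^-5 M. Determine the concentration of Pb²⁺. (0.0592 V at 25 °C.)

From the Nernst equation, log Q = n(E° − E)/0.0592 = 2(0.27 − 0.311)/0.0592 = -1.385, so Q = 0.0412.
With Q = [Cd²⁺]/[Pb²⁺] and the known concentrations, [Pb²⁺] in the denominator gives [Pb²⁺] = 0.0012 M.

0.0012 M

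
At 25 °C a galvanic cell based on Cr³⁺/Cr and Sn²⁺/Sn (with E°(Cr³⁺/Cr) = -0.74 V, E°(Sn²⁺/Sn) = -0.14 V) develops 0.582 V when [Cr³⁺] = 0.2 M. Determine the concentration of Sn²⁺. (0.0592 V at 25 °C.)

0.084 M

From the Nernst equation, log Q = n(E° − E)/0.0592 = 6(0.60 − 0.582)/0.0592 = 1.824, so Q = 66.7.
With Q = [Cr³⁺]^2/[Sn²⁺]^3 and the known concentrations, [Sn²⁺]^3 in the denominator gives [Sn²⁺] = 0.084 M.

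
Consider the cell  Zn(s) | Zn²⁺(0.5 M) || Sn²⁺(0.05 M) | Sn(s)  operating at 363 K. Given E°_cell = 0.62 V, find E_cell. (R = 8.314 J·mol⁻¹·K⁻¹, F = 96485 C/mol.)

0.584 V

Balancing electrons gives n = 2; the reaction quotient is Q = [Zn²⁺]/[Sn²⁺] = 10.0.
E = E° − (RT/nF) ln Q = 0.62 − (8.314×363)/(2×96485) × (2.303) = 0.620 − 0.036 = 0.584 V.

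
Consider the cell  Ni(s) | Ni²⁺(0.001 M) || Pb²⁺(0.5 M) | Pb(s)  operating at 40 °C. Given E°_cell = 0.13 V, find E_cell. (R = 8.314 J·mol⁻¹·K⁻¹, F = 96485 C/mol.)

0.214 V

Balancing electrons gives n = 2; the reaction quotient is Q = [Ni²⁺]/[Pb²⁺] = 0.00200.
E = E° − (RT/nF) ln Q = 0.13 − (8.314×313)/(2×96485) × (-6.215) = 0.130 + 0.084 = 0.214 V.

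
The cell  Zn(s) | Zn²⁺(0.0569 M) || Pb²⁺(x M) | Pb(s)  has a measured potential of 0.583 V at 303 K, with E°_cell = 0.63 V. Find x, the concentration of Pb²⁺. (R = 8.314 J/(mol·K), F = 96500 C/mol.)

From the Nernst equation, ln Q = nF(E° − E)/RT = 2×96500×(0.63 − 0.583)/(8.314×303) = 3.601, so Q = 36.6.
With Q = [Zn²⁺]/[Pb²⁺] and the known concentrations, [Pb²⁺] in the denominator gives [Pb²⁺] = 0.0016 M.

0.0016 M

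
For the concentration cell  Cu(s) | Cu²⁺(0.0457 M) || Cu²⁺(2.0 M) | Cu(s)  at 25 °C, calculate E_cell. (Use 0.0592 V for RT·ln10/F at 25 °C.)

0.049 V

Both half-cells are Cu²⁺/Cu, so E°_cell = 0. The concentrated side is the cathode; the cell reaction moves Cu²⁺ from high to low concentration with n = 2.
Q = [Cu²⁺]_dilute/[Cu²⁺]_conc = 0.0457/2.0 = 0.0228.
E = 0 − (0.0592/2) log Q = −(0.0592/2)(-1.641) = 0.0486 V.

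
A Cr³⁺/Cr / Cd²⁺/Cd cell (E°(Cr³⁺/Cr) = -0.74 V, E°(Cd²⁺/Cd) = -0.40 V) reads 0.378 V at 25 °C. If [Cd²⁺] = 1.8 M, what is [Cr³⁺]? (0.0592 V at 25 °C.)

0.029 M

From the Nernst equation, log Q = n(E° − E)/0.0592 = 6(0.34 − 0.378)/0.0592 = -3.851, so Q = 1.41 × 10^-4.
With Q = [Cr³⁺]^2/[Cd²⁺]^3 and the known concentrations, [Cr³⁺]^2 in the numerator gives [Cr³⁺] = 0.029 M.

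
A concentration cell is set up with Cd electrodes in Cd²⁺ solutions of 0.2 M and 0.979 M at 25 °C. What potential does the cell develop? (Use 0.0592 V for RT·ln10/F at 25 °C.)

Both half-cells are Cd²⁺/Cd, so E°_cell = 0. The concentrated side is the cathode; the cell reaction moves Cd²⁺ from high to low concentration with n = 2.
Q = [Cd²⁺]_dilute/[Cd²⁺]_conc = 0.2/0.979 = 0.204.
E = 0 − (0.0592/2) log Q = −(0.0592/2)(-0.690) = 0.0204 V.

0.020 V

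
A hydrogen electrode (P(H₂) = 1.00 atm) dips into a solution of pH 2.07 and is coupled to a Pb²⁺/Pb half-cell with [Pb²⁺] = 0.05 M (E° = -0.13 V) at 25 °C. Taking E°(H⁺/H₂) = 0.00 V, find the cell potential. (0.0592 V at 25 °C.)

0.046 V

The hydrogen couple is the cathode, so E°_cell = 0.13 V; n = 2.
[H⁺] = 10^(−2.07) = 0.0085 M, and Q = [Pb²⁺]·P(H₂) / [H⁺]^2 = 690.
E = E° − (0.0592/2) log Q = 0.13 − (0.0592/2)(2.839) = 0.046 V.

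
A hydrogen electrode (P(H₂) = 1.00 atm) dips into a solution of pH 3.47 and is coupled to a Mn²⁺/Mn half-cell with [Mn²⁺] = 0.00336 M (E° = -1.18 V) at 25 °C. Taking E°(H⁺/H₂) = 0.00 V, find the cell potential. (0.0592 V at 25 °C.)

The hydrogen couple is the cathode, so E°_cell = 1.18 V; n = 2.
[H⁺] = 10^(−3.47) = 3.4 × 10^-4 M, and Q = [Mn²⁺]·P(H₂) / [H⁺]^2 = 2.93 × 10^4.
E = E° − (0.0592/2) log Q = 1.18 − (0.0592/2)(4.466) = 1.048 V.

1.05 V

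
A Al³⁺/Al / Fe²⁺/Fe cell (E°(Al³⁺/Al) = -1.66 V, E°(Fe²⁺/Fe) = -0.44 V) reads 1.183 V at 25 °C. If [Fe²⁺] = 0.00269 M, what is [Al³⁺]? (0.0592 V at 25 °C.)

0.01 M

From the Nernst equation, log Q = n(E° − E)/0.0592 = 6(1.22 − 1.183)/0.0592 = 3.750, so Q = 5620.
With Q = [Al³⁺]^2/[Fe²⁺]^3 and the known concentrations, [Al³⁺]^2 in the numerator gives [Al³⁺] = 0.01 M.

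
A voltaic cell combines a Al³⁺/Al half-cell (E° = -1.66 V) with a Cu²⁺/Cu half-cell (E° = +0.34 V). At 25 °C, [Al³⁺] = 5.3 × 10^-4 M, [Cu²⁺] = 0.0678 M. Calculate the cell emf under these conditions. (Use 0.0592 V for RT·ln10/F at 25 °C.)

The Cu²⁺/Cu couple has the higher reduction potential and acts as the cathode, so E°_cell = +0.34 − (-1.66) = 2.00 V.
Balancing electrons gives n = 6; the reaction quotient is Q = [Al³⁺]^2/[Cu²⁺]^3 = 9.01 × 10^-4.
At 25 °C, E = E° − (0.0592/n) log Q = 2.00 − (0.0592/6)(-3.045) = 2.000 + 0.030 = 2.030 V.

2.03 V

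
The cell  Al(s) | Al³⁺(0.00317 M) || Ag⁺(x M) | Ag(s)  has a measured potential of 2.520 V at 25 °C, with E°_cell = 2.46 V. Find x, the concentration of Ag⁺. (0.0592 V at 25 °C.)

1.5 M

From the Nernst equation, log Q = n(E° − E)/0.0592 = 3(2.46 − 2.520)/0.0592 = -3.041, so Q = 9.11 × 10^-4.
With Q = [Al³⁺]/[Ag⁺]^3 and the known concentrations, [Ag⁺]^3 in the denominator gives [Ag⁺] = 1.5 M.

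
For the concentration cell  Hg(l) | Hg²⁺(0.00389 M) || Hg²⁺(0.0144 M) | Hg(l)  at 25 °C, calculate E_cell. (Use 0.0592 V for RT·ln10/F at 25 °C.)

0.017 V

Both half-cells are Hg²⁺/Hg, so E°_cell = 0. The concentrated side is the cathode; the cell reaction moves Hg²⁺ from high to low concentration with n = 2.
Q = [Hg²⁺]_dilute/[Hg²⁺]_conc = 0.00389/0.0144 = 0.270.
E = 0 − (0.0592/2) log Q = −(0.0592/2)(-0.568) = 0.0168 V.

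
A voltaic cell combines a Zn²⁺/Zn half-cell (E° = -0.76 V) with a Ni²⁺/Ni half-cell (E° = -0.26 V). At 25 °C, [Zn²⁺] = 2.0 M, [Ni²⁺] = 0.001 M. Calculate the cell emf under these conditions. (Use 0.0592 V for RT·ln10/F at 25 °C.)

The Ni²⁺/Ni couple has the higher reduction potential and acts as the cathode, so E°_cell = -0.26 − (-0.76) = 0.50 V.
Balancing electrons gives n = 2; the reaction quotient is Q = [Zn²⁺]/[Ni²⁺] = 2000.
At 25 °C, E = E° − (0.0592/n) log Q = 0.50 − (0.0592/2)(3.301) = 0.500 − 0.098 = 0.402 V.

0.402 V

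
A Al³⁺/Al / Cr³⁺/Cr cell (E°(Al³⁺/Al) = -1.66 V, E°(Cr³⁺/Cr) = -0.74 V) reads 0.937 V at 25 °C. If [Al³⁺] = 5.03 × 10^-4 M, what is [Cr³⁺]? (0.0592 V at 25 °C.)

0.0037 M

From the Nernst equation, log Q = n(E° − E)/0.0592 = 3(0.92 − 0.937)/0.0592 = -0.861, so Q = 0.138.
With Q = [Al³⁺]/[Cr³⁺] and the known concentrations, [Cr³⁺] in the denominator gives [Cr³⁺] = 0.0037 M.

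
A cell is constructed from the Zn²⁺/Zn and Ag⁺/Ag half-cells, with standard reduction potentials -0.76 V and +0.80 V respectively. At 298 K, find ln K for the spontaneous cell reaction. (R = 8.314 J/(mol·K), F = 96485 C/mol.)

E°_cell = +0.80 − (-0.76) = 1.56 V, with n = 2 electrons transferred.
At equilibrium E = 0, so the Nernst equation gives ln K = nFE°/RT = (2)(96485)(1.56)/((8.314)(298)) = 121.50.

ln K = 121.5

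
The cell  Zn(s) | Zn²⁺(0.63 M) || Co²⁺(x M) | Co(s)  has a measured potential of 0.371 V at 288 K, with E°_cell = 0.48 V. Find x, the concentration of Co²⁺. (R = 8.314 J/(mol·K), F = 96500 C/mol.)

From the Nernst equation, ln Q = nF(E° − E)/RT = 2×96500×(0.48 − 0.371)/(8.314×288) = 8.786, so Q = 6540.
With Q = [Zn²⁺]/[Co²⁺] and the known concentrations, [Co²⁺] in the denominator gives [Co²⁺] = 9.6 × 10^-5 M.

9.6 × 10^-5 M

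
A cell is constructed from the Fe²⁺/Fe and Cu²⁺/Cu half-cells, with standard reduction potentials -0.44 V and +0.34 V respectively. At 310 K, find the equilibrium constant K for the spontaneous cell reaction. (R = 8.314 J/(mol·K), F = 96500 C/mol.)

E°_cell = +0.34 − (-0.44) = 0.78 V, with n = 2 electrons transferred.
At equilibrium E = 0, so the Nernst equation gives ln K = nFE°/RT = (2)(96500)(0.78)/((8.314)(310)) = 58.41.
K = e^58.41 = 2.3 × 10^25.

2.3 × 10^25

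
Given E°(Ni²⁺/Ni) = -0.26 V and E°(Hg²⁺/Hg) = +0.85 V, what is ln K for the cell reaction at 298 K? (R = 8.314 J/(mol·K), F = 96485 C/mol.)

ln K = 86.5

E°_cell = +0.85 − (-0.26) = 1.11 V, with n = 2 electrons transferred.
At equilibrium E = 0, so the Nernst equation gives ln K = nFE°/RT = (2)(96485)(1.11)/((8.314)(298)) = 86.45.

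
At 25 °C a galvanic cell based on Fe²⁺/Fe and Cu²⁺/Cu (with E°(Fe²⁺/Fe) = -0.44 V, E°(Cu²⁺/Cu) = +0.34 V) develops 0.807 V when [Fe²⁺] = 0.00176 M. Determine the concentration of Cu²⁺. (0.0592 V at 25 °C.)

From the Nernst equation, log Q = n(E° − E)/0.0592 = 2(0.78 − 0.807)/0.0592 = -0.912, so Q = 0.122.
With Q = [Fe²⁺]/[Cu²⁺] and the known concentrations, [Cu²⁺] in the denominator gives [Cu²⁺] = 0.014 M.

0.014 M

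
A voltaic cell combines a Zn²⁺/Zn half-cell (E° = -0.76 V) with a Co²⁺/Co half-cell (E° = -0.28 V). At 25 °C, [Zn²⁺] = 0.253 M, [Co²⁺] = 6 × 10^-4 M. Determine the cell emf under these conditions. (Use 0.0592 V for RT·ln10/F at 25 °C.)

The Co²⁺/Co couple has the higher reduction potential and acts as the cathode, so E°_cell = -0.28 − (-0.76) = 0.48 V.
Balancing electrons gives n = 2; the reaction quotient is Q = [Zn²⁺]/[Co²⁺] = 422.
At 25 °C, E = E° − (0.0592/n) log Q = 0.48 − (0.0592/2)(2.625) = 0.480 − 0.078 = 0.402 V.

0.402 V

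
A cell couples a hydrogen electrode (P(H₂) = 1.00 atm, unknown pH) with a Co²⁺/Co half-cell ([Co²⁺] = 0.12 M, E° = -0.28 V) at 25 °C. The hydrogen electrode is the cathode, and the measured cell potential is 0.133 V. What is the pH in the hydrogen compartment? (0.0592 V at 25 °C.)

pH = 2.94

E°_cell = 0.28 V and n = 2.
log Q = n(E° − E)/0.0592 = 2×(0.28 − 0.133)/0.0592 = 4.966.
With Q = [Co²⁺]·P(H₂) / [H⁺]^2, solving for [H⁺] gives log[H⁺] = -2.944, so pH = 2.94.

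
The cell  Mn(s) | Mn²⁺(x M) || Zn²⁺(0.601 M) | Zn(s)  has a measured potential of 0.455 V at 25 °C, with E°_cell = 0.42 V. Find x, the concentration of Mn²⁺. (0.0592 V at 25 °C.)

From the Nernst equation, log Q = n(E° − E)/0.0592 = 2(0.42 − 0.455)/0.0592 = -1.182, so Q = 0.0657.
With Q = [Mn²⁺]/[Zn²⁺] and the known concentrations, [Mn²⁺] in the numerator gives [Mn²⁺] = 0.039 M.

0.039 M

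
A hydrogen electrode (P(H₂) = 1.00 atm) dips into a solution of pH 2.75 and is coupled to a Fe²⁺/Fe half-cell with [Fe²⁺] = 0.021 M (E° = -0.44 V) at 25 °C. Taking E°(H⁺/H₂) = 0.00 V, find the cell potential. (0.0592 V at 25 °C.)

0.33 V

The hydrogen couple is the cathode, so E°_cell = 0.44 V; n = 2.
[H⁺] = 10^(−2.75) = 0.0018 M, and Q = [Fe²⁺]·P(H₂) / [H⁺]^2 = 6640.
E = E° − (0.0592/2) log Q = 0.44 − (0.0592/2)(3.822) = 0.327 V.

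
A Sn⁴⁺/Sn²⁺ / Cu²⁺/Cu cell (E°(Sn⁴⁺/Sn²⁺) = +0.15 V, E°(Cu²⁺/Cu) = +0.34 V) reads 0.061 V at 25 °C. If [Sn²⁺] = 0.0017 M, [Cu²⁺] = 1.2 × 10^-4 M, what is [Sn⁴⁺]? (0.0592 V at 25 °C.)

From the Nernst equation, log Q = n(E° − E)/0.0592 = 2(0.19 − 0.061)/0.0592 = 4.358, so Q = 2.28 × 10^4.
With Q = [Sn⁴⁺]/([Sn²⁺]·[Cu²⁺]) and the known concentrations, [Sn⁴⁺] in the numerator gives [Sn⁴⁺] = 0.0047 M.

0.0047 M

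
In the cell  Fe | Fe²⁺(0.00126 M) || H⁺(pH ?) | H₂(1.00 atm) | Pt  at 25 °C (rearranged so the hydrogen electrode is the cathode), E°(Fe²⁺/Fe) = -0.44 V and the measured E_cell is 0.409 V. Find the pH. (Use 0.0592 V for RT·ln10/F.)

E°_cell = 0.44 V and n = 2.
log Q = n(E° − E)/0.0592 = 2×(0.44 − 0.409)/0.0592 = 1.047.
With Q = [Fe²⁺]·P(H₂) / [H⁺]^2, solving for [H⁺] gives log[H⁺] = -1.973, so pH = 1.97.

pH = 1.97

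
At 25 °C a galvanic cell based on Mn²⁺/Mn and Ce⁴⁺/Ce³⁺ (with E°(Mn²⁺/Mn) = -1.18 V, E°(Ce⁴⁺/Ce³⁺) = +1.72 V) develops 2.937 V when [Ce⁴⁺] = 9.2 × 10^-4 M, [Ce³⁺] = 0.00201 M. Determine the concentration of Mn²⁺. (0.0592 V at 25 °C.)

From the Nernst equation, log Q = n(E° − E)/0.0592 = 2(2.90 − 2.937)/0.0592 = -1.250, so Q = 0.0562.
With Q = [Mn²⁺]·[Ce³⁺]^2/[Ce⁴⁺]^2 and the known concentrations, [Mn²⁺] in the numerator gives [Mn²⁺] = 0.012 M.

0.012 M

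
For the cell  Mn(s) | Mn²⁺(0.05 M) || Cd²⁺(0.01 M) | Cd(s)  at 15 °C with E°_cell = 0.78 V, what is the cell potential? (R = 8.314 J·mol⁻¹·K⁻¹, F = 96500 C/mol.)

0.760 V

Balancing electrons gives n = 2; the reaction quotient is Q = [Mn²⁺]/[Cd²⁺] = 5.00.
E = E° − (RT/nF) ln Q = 0.78 − (8.314×288)/(2×96500) × (1.609) = 0.780 − 0.020 = 0.760 V.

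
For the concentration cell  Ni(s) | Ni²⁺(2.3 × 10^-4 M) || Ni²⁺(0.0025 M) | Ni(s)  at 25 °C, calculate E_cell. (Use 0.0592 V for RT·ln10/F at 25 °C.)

0.031 V

Both half-cells are Ni²⁺/Ni, so E°_cell = 0. The concentrated side is the cathode; the cell reaction moves Ni²⁺ from high to low concentration with n = 2.
Q = [Ni²⁺]_dilute/[Ni²⁺]_conc = 2.3 × 10^-4/0.0025 = 0.0920.
E = 0 − (0.0592/2) log Q = −(0.0592/2)(-1.036) = 0.0307 V.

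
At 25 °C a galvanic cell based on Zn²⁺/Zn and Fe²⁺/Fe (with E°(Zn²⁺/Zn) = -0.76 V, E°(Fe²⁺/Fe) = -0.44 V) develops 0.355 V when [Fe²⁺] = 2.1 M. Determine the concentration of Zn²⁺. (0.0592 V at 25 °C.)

From the Nernst equation, log Q = n(E° − E)/0.0592 = 2(0.32 − 0.355)/0.0592 = -1.182, so Q = 0.0657.
With Q = [Zn²⁺]/[Fe²⁺] and the known concentrations, [Zn²⁺] in the numerator gives [Zn²⁺] = 0.14 M.

0.14 M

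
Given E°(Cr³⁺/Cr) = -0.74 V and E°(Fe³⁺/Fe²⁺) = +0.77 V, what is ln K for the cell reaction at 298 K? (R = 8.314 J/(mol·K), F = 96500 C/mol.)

ln K = 176.4

E°_cell = +0.77 − (-0.74) = 1.51 V, with n = 3 electrons transferred.
At equilibrium E = 0, so the Nernst equation gives ln K = nFE°/RT = (3)(96500)(1.51)/((8.314)(298)) = 176.44.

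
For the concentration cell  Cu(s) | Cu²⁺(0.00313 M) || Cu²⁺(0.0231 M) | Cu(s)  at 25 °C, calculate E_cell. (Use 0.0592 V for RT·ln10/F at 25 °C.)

0.026 V

Both half-cells are Cu²⁺/Cu, so E°_cell = 0. The concentrated side is the cathode; the cell reaction moves Cu²⁺ from high to low concentration with n = 2.
Q = [Cu²⁺]_dilute/[Cu²⁺]_conc = 0.00313/0.0231 = 0.135.
E = 0 − (0.0592/2) log Q = −(0.0592/2)(-0.868) = 0.0257 V.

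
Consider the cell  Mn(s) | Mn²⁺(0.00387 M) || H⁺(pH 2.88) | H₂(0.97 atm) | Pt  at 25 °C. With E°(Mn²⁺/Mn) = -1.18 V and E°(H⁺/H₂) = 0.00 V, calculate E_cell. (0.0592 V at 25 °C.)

1.08 V

The hydrogen couple is the cathode, so E°_cell = 1.18 V; n = 2.
[H⁺] = 10^(−2.88) = 0.0013 M, and Q = [Mn²⁺]·P(H₂) / [H⁺]^2 = 2160.
E = E° − (0.0592/2) log Q = 1.18 − (0.0592/2)(3.334) = 1.081 V.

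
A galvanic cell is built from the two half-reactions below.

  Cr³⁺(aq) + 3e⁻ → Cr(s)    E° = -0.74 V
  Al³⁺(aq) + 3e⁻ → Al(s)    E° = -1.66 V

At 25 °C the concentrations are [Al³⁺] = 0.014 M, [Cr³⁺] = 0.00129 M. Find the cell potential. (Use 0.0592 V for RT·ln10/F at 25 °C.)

The Cr³⁺/Cr couple has the higher reduction potential and acts as the cathode, so E°_cell = -0.74 − (-1.66) = 0.92 V.
Balancing electrons gives n = 3; the reaction quotient is Q = [Al³⁺]/[Cr³⁺] = 10.9.
At 25 °C, E = E° − (0.0592/n) log Q = 0.92 − (0.0592/3)(1.036) = 0.920 − 0.020 = 0.900 V.

0.900 V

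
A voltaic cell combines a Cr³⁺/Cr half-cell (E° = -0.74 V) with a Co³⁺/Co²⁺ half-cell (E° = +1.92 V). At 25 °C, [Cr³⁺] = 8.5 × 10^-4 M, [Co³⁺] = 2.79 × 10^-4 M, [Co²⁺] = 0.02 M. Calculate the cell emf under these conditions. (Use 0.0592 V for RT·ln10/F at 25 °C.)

2.61 V

The Co³⁺/Co²⁺ couple has the higher reduction potential and acts as the cathode, so E°_cell = +1.92 − (-0.74) = 2.66 V.
Balancing electrons gives n = 3; the reaction quotient is Q = [Cr³⁺]·[Co²⁺]^3/[Co³⁺]^3 = 313.
At 25 °C, E = E° − (0.0592/n) log Q = 2.66 − (0.0592/3)(2.496) = 2.660 − 0.049 = 2.611 V.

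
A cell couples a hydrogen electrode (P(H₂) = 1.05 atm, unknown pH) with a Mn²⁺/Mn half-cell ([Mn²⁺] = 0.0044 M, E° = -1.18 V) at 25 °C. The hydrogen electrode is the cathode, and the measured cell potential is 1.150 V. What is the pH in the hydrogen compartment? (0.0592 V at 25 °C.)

E°_cell = 1.18 V and n = 2.
log Q = n(E° − E)/0.0592 = 2×(1.18 − 1.150)/0.0592 = 1.014.
With Q = [Mn²⁺]·P(H₂) / [H⁺]^2, solving for [H⁺] gives log[H⁺] = -1.674, so pH = 1.67.

pH = 1.67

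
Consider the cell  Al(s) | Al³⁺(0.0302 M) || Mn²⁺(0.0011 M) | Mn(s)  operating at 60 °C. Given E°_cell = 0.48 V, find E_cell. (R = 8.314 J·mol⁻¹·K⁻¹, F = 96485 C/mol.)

0.416 V

Balancing electrons gives n = 6; the reaction quotient is Q = [Al³⁺]^2/[Mn²⁺]^3 = 6.85 × 10^5.
E = E° − (RT/nF) ln Q = 0.48 − (8.314×333)/(6×96485) × (13.438) = 0.480 − 0.064 = 0.416 V.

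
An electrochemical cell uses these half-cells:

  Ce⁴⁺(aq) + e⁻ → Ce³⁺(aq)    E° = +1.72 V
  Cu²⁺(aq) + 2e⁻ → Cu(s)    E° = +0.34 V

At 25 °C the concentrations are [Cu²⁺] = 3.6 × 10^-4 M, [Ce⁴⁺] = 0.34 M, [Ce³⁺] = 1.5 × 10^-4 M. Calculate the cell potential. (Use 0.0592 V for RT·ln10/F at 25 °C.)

The Ce⁴⁺/Ce³⁺ couple has the higher reduction potential and acts as the cathode, so E°_cell = +1.72 − (+0.34) = 1.38 V.
Balancing electrons gives n = 2; the reaction quotient is Q = [Cu²⁺]·[Ce³⁺]^2/[Ce⁴⁺]^2 = 7.01 × 10^-11.
At 25 °C, E = E° − (0.0592/n) log Q = 1.38 − (0.0592/2)(-10.154) = 1.380 + 0.301 = 1.681 V.

1.68 V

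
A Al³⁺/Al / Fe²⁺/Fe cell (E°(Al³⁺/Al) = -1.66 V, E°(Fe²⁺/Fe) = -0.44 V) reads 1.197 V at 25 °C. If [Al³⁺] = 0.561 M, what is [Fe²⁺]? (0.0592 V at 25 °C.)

0.11 M

From the Nernst equation, log Q = n(E° − E)/0.0592 = 6(1.22 − 1.197)/0.0592 = 2.331, so Q = 214.
With Q = [Al³⁺]^2/[Fe²⁺]^3 and the known concentrations, [Fe²⁺]^3 in the denominator gives [Fe²⁺] = 0.11 M.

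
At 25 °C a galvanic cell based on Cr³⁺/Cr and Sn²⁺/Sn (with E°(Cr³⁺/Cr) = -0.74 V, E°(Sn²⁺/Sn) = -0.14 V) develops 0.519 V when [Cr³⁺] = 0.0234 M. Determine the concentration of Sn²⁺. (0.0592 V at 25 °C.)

From the Nernst equation, log Q = n(E° − E)/0.0592 = 6(0.60 − 0.519)/0.0592 = 8.209, so Q = 1.62 × 10^8.
With Q = [Cr³⁺]^2/[Sn²⁺]^3 and the known concentrations, [Sn²⁺]^3 in the denominator gives [Sn²⁺] = 1.5 × 10^-4 M.

1.5 × 10^-4 M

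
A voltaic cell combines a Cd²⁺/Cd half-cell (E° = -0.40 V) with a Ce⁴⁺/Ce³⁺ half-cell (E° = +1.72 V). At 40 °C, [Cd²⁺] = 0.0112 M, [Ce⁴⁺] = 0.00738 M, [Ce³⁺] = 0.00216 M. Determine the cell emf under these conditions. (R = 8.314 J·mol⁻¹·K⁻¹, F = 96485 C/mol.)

The Ce⁴⁺/Ce³⁺ couple has the higher reduction potential and acts as the cathode, so E°_cell = +1.72 − (-0.40) = 2.12 V.
Balancing electrons gives n = 2; the reaction quotient is Q = [Cd²⁺]·[Ce³⁺]^2/[Ce⁴⁺]^2 = 9.59 × 10^-4.
E = E° − (RT/nF) ln Q = 2.12 − (8.314×313)/(2×96485) × (-6.949) = 2.120 + 0.094 = 2.214 V.

2.21 V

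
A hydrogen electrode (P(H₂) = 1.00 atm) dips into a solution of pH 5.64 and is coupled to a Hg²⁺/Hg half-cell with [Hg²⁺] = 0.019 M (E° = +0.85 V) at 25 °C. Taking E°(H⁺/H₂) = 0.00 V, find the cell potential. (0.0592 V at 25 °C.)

The Hg²⁺/Hg couple is the cathode, so E°_cell = 0.85 V; n = 2.
[H⁺] = 10^(−5.64) = 2.3 × 10^-6 M, and Q = [H⁺]^2 / ([Hg²⁺]·P(H₂)) = 2.76 × 10^-10.
E = E° − (0.0592/2) log Q = 0.85 − (0.0592/2)(-9.559) = 1.133 V.

1.13 V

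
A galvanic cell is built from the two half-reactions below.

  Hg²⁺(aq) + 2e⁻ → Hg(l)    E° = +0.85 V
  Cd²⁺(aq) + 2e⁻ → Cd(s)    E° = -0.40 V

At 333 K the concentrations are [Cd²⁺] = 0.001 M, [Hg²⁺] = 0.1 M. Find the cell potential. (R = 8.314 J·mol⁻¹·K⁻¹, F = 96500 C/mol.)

The Hg²⁺/Hg couple has the higher reduction potential and acts as the cathode, so E°_cell = +0.85 − (-0.40) = 1.25 V.
Balancing electrons gives n = 2; the reaction quotient is Q = [Cd²⁺]/[Hg²⁺] = 0.0100.
E = E° − (RT/nF) ln Q = 1.25 − (8.314×333)/(2×96500) × (-4.605) = 1.250 + 0.066 = 1.316 V.

1.32 V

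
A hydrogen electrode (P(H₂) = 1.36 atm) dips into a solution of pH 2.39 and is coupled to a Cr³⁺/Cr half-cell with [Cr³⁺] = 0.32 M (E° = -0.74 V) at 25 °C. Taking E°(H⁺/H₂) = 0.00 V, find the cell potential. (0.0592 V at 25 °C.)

The hydrogen couple is the cathode, so E°_cell = 0.74 V; n = 6.
[H⁺] = 10^(−2.39) = 0.0041 M, and Q = [Cr³⁺]^2·P(H₂)^3 / [H⁺]^6 = 5.64 × 10^13.
E = E° − (0.0592/6) log Q = 0.74 − (0.0592/6)(13.751) = 0.604 V.

0.60 V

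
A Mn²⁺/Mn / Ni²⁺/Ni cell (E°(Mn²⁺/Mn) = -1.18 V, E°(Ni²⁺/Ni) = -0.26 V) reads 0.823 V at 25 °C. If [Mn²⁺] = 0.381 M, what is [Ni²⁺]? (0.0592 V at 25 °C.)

2 × 10^-4 M

From the Nernst equation, log Q = n(E° − E)/0.0592 = 2(0.92 − 0.823)/0.0592 = 3.277, so Q = 1890.
With Q = [Mn²⁺]/[Ni²⁺] and the known concentrations, [Ni²⁺] in the denominator gives [Ni²⁺] = 2 × 10^-4 M.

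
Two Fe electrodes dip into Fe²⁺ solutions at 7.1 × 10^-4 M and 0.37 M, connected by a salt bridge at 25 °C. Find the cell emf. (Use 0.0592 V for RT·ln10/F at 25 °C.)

0.080 V

Both half-cells are Fe²⁺/Fe, so E°_cell = 0. The concentrated side is the cathode; the cell reaction moves Fe²⁺ from high to low concentration with n = 2.
Q = [Fe²⁺]_dilute/[Fe²⁺]_conc = 7.1 × 10^-4/0.37 = 0.00192.
E = 0 − (0.0592/2) log Q = −(0.0592/2)(-2.717) = 0.0804 V.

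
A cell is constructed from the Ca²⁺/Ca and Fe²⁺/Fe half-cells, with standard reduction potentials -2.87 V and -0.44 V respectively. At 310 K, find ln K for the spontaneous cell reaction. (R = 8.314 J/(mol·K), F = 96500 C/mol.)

ln K = 182.0

E°_cell = -0.44 − (-2.87) = 2.43 V, with n = 2 electrons transferred.
At equilibrium E = 0, so the Nernst equation gives ln K = nFE°/RT = (2)(96500)(2.43)/((8.314)(310)) = 181.97.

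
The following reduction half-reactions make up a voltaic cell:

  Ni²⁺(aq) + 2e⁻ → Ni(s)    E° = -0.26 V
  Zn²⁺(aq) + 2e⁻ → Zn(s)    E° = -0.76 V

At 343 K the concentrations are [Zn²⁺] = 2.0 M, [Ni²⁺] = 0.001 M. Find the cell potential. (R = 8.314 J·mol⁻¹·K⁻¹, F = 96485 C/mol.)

0.388 V

The Ni²⁺/Ni couple has the higher reduction potential and acts as the cathode, so E°_cell = -0.26 − (-0.76) = 0.50 V.
Balancing electrons gives n = 2; the reaction quotient is Q = [Zn²⁺]/[Ni²⁺] = 2000.
E = E° − (RT/nF) ln Q = 0.50 − (8.314×343)/(2×96485) × (7.601) = 0.500 − 0.112 = 0.388 V.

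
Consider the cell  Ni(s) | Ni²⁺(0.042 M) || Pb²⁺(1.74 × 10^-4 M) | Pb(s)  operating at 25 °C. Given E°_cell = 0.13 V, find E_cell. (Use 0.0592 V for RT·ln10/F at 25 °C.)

Balancing electrons gives n = 2; the reaction quotient is Q = [Ni²⁺]/[Pb²⁺] = 241.
At 25 °C, E = E° − (0.0592/n) log Q = 0.13 − (0.0592/2)(2.383) = 0.130 − 0.071 = 0.059 V.

0.059 V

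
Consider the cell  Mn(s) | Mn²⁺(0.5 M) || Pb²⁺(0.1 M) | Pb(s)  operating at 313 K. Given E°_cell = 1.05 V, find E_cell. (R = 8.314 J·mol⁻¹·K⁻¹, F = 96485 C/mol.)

Balancing electrons gives n = 2; the reaction quotient is Q = [Mn²⁺]/[Pb²⁺] = 5.00.
E = E° − (RT/nF) ln Q = 1.05 − (8.314×313)/(2×96485) × (1.609) = 1.050 − 0.022 = 1.028 V.

1.03 V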